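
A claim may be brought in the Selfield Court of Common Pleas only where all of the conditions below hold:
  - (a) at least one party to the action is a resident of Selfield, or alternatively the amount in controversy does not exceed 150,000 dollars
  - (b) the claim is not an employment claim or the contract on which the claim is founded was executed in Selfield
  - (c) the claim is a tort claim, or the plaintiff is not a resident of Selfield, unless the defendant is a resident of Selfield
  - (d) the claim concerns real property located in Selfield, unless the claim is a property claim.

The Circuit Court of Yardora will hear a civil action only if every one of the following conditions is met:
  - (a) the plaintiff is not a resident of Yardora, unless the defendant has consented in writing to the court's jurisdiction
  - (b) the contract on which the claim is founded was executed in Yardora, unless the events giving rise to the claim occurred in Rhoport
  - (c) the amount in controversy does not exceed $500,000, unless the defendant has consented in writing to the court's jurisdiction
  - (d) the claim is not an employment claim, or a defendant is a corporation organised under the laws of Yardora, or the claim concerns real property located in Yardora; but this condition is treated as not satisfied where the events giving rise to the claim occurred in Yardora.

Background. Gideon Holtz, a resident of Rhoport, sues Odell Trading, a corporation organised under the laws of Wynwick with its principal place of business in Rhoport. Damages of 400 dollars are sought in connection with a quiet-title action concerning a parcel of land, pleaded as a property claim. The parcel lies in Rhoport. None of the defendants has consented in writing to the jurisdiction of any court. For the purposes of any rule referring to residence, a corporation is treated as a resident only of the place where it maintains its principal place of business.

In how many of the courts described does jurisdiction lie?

The Selfield Court of Common Pleas:
  (a) The amount in controversy is $400, within the USD 150,000 ceiling, so one alternative holds. Met.
  (b) The claim is a property claim, not an employment claim, which satisfies one of the alternatives. Met.
  (c) The plaintiff resides in Rhoport, which is not Selfield, which satisfies one of the alternatives. Satisfied.
  (d) The property lies in Rhoport, not Selfield. The proviso rescues it, though: the claim is a property claim. Satisfied.
  → Every requirement is satisfied — jurisdiction.
The Circuit Court of Yardora:
  (a) The plaintiff resides in Rhoport, which is not Yardora. Met.
  (b) No contract (and hence no place of execution) is alleged. The proviso rescues it, though: the operative events occurred in Rhoport. Satisfied.
  (c) The amount in controversy is USD 400, within the 500,000 dollars ceiling. Satisfied.
  (d) The claim is a property claim, not an employment claim — that alternative is enough. The exception is not triggered, since the operative events occurred in Rhoport, not Yardora. Condition met.
  → Every requirement is satisfied — jurisdiction.
Courts with jurisdiction: the Selfield Court of Common Pleas, the Circuit Court of Yardora — 2 in total.

2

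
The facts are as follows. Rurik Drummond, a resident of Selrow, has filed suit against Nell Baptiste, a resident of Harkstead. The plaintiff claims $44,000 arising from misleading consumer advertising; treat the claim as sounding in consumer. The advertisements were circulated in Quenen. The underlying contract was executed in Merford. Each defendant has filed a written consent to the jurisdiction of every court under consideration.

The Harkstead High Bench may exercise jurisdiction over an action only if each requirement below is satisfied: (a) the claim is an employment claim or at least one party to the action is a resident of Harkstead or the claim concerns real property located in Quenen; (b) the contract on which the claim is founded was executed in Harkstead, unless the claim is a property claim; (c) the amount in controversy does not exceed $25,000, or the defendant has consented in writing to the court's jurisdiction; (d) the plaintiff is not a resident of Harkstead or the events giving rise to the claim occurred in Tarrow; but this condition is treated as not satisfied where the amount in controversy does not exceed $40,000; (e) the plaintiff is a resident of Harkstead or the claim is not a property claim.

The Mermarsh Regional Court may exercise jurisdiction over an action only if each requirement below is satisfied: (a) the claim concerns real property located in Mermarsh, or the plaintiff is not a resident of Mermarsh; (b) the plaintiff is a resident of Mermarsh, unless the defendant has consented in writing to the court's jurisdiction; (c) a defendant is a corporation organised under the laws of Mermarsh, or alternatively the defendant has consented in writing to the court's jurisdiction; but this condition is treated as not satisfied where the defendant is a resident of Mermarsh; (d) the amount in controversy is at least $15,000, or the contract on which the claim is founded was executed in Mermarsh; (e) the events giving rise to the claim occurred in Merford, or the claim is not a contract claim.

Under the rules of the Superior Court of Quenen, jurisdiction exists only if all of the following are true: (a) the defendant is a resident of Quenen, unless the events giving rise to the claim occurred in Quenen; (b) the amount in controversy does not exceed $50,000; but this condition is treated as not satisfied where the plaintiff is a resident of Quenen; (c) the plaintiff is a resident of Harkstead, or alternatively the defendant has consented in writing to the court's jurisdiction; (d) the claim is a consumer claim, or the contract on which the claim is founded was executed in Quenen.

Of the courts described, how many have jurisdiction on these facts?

The Harkstead High Bench:
  (a) Nell Baptiste resides in Harkstead, so this disjunct is met. Satisfied.
  (b) The contract was executed in Merford, not Harkstead. Nor does the 'unless' clause help: the claim is a consumer claim, not a property claim. Condition not met.
  (c) Every defendant has filed written consent, which satisfies one of the alternatives. Met.
  (d) The plaintiff resides in Selrow, which is not Harkstead — that alternative is enough. The exception is not triggered, since the amount in controversy is $44,000, above the 40,000 dollars ceiling. Satisfied.
  (e) The claim is a consumer claim, not a property claim, so this disjunct is met. Condition met.
  → Not every requirement is met — no jurisdiction.
The Mermarsh Regional Court:
  (a) The plaintiff resides in Selrow, which is not Mermarsh — that alternative is enough. Met.
  (b) The plaintiff resides in Selrow, not Mermarsh. However, every defendant has filed written consent, so the 'unless' proviso supplies this condition. Satisfied.
  (c) Every defendant has filed written consent, so this disjunct is met. The carve-out does not apply: the defendant resides in Harkstead, not Mermarsh. Met.
  (d) The amount in controversy is $44,000, which meets the USD 15,000 floor, which satisfies one of the alternatives. Met.
  (e) The claim is a consumer claim, not a contract claim, so this disjunct is met. Condition met.
  → Every requirement is satisfied — jurisdiction.
The Superior Court of Quenen:
  (a) The defendant resides in Harkstead, not Quenen. However, the operative events occurred in Quenen, so the 'unless' proviso supplies this condition. Condition met.
  (b) The amount in controversy is $44,000, within the 50,000 dollars ceiling. And the carve-out is inapplicable — the plaintiff resides in Selrow, not Quenen. Met.
  (c) Every defendant has filed written consent, so this disjunct is met. Met.
  (d) The claim is a consumer claim — that alternative is enough. Satisfied.
  → All conditions met; jurisdiction exists.
Courts with jurisdiction: the Mermarsh Regional Court, the Superior Court of Quenen — 2 in total.

2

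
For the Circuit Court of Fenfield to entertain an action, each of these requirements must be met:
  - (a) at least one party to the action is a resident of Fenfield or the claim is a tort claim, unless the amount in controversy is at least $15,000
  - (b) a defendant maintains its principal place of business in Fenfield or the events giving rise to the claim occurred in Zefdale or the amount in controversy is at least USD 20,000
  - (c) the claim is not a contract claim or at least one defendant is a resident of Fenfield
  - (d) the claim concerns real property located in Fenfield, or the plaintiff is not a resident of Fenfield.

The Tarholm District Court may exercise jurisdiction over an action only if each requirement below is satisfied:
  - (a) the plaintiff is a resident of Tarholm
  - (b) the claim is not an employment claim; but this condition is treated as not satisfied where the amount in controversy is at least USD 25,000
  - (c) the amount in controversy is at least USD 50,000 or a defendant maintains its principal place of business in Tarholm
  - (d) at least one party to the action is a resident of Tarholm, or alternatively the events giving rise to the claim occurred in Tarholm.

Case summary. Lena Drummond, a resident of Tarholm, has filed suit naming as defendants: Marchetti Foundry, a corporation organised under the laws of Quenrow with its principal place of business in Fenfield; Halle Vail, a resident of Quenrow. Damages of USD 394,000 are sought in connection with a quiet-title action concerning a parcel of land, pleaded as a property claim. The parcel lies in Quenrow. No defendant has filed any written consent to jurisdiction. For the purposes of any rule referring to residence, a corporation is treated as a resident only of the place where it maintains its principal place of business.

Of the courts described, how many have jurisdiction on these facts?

1

The Circuit Court of Fenfield:
  (a) Marchetti Foundry resides in Fenfield, so one alternative holds. Condition met.
  (b) Marchetti Foundry has its principal place of business in Fenfield — that alternative is enough. Met.
  (c) The claim is a property claim, not a contract claim, so this disjunct is met. Condition met.
  (d) The plaintiff resides in Tarholm, which is not Fenfield — that alternative is enough. Satisfied.
  → The court has jurisdiction.
The Tarholm District Court:
  (a) The plaintiff resides in Tarholm. Met.
  (b) The claim is a property claim, not an employment claim. However, the amount in controversy is 394,000 dollars, which meets the $25,000 floor, which falls within the stated exception and so defeats the condition. Not satisfied.
  (c) The amount in controversy is USD 394,000, which meets the USD 50,000 floor — that alternative is enough. Satisfied.
  (d) Lena Drummond resides in Tarholm, so one alternative holds. Condition met.
  → The court lacks jurisdiction.
Courts with jurisdiction: the Circuit Court of Fenfield — 1 in total.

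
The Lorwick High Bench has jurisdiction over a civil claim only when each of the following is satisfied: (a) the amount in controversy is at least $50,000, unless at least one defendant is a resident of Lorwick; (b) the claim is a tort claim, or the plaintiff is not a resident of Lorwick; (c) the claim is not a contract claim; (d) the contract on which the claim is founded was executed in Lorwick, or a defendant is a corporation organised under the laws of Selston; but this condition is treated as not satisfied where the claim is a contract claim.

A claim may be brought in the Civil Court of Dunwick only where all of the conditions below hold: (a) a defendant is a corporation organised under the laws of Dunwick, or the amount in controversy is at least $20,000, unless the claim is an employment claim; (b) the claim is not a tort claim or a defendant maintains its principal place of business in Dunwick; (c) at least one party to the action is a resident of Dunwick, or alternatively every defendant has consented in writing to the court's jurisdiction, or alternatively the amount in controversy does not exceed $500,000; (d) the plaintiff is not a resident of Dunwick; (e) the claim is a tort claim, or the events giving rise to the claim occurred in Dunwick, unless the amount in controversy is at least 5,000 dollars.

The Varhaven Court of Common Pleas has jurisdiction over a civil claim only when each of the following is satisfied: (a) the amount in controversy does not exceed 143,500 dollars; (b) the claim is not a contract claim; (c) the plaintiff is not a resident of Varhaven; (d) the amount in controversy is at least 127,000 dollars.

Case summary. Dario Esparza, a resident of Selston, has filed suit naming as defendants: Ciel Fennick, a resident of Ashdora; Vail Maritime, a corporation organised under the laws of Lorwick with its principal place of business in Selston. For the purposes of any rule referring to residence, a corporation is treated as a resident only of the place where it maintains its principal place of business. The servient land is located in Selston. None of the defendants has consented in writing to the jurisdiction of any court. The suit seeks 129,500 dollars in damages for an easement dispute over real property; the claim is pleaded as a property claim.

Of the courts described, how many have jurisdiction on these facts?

2

The Lorwick High Bench:
  (a) The amount in controversy is 129,500 dollars, which meets the USD 50,000 floor. Satisfied.
  (b) The plaintiff resides in Selston, which is not Lorwick, which satisfies one of the alternatives. Satisfied.
  (c) The claim is a property claim, not a contract claim. Satisfied.
  (d) No contract (and hence no place of execution) is alleged; the corporate defendant(s) are organised in Lorwick, not Selston — no alternative holds. Not met.
  → Not every requirement is met — no jurisdiction.
The Civil Court of Dunwick:
  (a) The amount in controversy is $129,500, which meets the 20,000 dollars floor, so one alternative holds. Condition met.
  (b) The claim is a property claim, not a tort claim, which satisfies one of the alternatives. Satisfied.
  (c) The amount in controversy is $129,500, within the USD 500,000 ceiling, so one alternative holds. Condition met.
  (d) The plaintiff resides in Selston, which is not Dunwick. Met.
  (e) The claim is a property claim, not a tort claim; the operative events occurred in Selston, not Dunwick — none of the alternatives is met. However, the amount in controversy is 129,500 dollars, which meets the $5,000 floor, so the 'unless' proviso supplies this condition. Condition met.
  → All conditions met; jurisdiction exists.
The Varhaven Court of Common Pleas:
  (a) The amount in controversy is USD 129,500, within the $143,500 ceiling. Satisfied.
  (b) The claim is a property claim, not a contract claim. Satisfied.
  (c) The plaintiff resides in Selston, which is not Varhaven. Satisfied.
  (d) The amount in controversy is $129,500, which meets the $127,000 floor. Satisfied.
  → Jurisdiction lies.
Courts with jurisdiction: the Civil Court of Dunwick, the Varhaven Court of Common Pleas — 2 in total.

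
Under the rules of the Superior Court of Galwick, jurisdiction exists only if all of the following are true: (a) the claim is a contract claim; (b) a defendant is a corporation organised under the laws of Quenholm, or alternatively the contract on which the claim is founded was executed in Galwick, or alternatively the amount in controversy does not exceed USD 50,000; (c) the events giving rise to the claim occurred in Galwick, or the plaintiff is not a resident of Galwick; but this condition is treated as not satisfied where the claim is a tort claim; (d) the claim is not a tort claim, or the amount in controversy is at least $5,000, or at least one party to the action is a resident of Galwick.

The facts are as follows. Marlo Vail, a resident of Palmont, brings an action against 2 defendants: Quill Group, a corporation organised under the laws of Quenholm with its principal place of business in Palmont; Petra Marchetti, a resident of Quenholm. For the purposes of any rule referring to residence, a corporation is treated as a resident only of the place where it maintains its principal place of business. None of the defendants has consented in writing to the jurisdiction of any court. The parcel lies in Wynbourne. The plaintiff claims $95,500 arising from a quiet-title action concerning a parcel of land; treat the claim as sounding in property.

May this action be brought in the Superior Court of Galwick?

The Superior Court of Galwick:
  (a) The claim is a property claim, not a contract claim. Condition not met.
  (b) Quill Group is organised under the laws of Quenholm, so one alternative holds. Satisfied.
  (c) The plaintiff resides in Palmont, which is not Galwick, which satisfies one of the alternatives. The exception is not triggered, since the claim is a property claim, not a tort claim. Satisfied.
  (d) The claim is a property claim, not a tort claim — that alternative is enough. Condition met.
  → Not every requirement is met — no jurisdiction.

No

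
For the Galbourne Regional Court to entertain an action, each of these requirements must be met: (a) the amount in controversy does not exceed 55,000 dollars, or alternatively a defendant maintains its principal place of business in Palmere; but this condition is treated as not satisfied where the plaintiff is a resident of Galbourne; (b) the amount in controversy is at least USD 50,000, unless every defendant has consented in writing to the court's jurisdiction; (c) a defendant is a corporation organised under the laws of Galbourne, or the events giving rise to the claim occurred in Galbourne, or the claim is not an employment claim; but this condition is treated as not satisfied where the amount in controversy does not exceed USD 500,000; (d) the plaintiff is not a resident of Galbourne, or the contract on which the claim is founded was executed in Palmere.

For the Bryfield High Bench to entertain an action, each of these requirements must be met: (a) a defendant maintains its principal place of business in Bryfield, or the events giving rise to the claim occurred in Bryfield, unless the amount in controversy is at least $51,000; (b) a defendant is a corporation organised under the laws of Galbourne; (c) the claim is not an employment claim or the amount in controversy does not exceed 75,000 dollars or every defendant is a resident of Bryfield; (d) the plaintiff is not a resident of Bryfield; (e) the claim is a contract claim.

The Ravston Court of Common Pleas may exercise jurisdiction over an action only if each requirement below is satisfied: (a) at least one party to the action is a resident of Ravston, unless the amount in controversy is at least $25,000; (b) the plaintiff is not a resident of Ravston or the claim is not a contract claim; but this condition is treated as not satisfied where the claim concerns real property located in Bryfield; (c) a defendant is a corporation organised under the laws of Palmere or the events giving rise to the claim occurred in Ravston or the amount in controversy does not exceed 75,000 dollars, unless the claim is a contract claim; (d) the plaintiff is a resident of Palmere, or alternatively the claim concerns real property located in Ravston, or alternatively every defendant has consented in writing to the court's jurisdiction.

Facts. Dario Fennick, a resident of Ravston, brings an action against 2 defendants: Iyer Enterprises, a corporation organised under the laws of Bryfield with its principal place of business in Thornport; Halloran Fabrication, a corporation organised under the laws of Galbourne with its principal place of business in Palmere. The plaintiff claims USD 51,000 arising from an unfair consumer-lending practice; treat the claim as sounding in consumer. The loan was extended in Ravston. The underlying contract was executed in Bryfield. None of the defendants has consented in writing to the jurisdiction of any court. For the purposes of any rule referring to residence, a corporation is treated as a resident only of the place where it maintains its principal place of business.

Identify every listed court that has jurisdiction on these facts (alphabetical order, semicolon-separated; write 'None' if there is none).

None

The Galbourne Regional Court:
  (a) The amount in controversy is $51,000, within the 55,000 dollars ceiling — that alternative is enough. The carve-out does not apply: the plaintiff resides in Ravston, not Galbourne. Condition met.
  (b) The amount in controversy is 51,000 dollars, which meets the USD 50,000 floor. Met.
  (c) Halloran Fabrication is organised under the laws of Galbourne — that alternative is enough. But the amount in controversy is 51,000 dollars, within the 500,000 dollars ceiling, triggering the carve-out and defeating this condition. Fails.
  (d) The plaintiff resides in Ravston, which is not Galbourne, so this disjunct is met. Condition met.
  → At least one condition fails; no jurisdiction.
The Bryfield High Bench:
  (a) The corporate defendant(s) have their principal place of business in Palmere, Thornport, not Bryfield; the operative events occurred in Ravston, not Bryfield — none of the alternatives is met. But the amount in controversy is 51,000 dollars, which meets the USD 51,000 floor, and the 'unless' clause therefore excuses the requirement. Condition met.
  (b) Halloran Fabrication is organised under the laws of Galbourne. Met.
  (c) The claim is a consumer claim, not an employment claim, so one alternative holds. Met.
  (d) The plaintiff resides in Ravston, which is not Bryfield. Condition met.
  (e) The claim is a consumer claim, not a contract claim. Fails.
  → Not every requirement is met — no jurisdiction.
The Ravston Court of Common Pleas:
  (a) Dario Fennick resides in Ravston. Met.
  (b) The claim is a consumer claim, not a contract claim, so this disjunct is met. The exception is not triggered, since the claim does not concern real property. Satisfied.
  (c) The operative events occurred in Ravston — that alternative is enough. Satisfied.
  (d) The plaintiff resides in Ravston, not Palmere; the claim does not concern real property; no such written consent has been filed — none of the alternatives is met. Not satisfied.
  → The court lacks jurisdiction.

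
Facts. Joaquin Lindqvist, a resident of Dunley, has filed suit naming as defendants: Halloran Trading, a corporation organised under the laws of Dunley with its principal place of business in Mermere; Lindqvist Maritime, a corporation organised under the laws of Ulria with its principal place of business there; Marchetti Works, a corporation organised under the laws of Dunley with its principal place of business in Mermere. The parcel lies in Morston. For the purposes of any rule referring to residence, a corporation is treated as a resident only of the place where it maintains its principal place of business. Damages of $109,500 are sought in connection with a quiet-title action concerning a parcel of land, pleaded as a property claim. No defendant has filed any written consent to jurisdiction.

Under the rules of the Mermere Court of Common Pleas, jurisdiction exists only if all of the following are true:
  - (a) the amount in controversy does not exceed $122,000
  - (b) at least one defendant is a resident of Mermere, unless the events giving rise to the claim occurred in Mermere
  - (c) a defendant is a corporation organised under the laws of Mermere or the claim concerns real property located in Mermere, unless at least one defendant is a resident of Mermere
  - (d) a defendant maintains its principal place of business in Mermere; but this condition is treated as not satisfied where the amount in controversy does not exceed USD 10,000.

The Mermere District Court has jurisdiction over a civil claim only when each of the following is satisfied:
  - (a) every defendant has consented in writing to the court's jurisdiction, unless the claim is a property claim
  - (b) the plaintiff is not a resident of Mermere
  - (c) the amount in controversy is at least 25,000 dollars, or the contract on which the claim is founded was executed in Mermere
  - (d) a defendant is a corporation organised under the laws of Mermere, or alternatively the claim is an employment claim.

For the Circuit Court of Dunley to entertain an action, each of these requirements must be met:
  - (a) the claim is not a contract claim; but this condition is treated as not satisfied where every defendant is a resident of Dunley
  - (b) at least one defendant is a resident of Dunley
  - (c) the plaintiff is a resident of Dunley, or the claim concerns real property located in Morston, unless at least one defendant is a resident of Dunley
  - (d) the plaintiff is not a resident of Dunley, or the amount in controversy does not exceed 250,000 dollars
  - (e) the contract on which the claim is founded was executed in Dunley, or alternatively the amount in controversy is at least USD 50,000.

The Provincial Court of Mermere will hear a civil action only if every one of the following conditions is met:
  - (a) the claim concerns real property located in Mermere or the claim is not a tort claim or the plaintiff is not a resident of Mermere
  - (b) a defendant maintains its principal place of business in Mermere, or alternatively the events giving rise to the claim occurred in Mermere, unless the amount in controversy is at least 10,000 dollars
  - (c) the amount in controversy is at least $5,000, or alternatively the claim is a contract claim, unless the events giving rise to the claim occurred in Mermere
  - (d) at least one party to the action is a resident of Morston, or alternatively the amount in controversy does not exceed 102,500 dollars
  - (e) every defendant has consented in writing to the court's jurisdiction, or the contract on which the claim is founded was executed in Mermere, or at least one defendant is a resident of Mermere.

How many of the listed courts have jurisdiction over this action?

1

The Mermere Court of Common Pleas:
  (a) The amount in controversy is 109,500 dollars, within the 122,000 dollars ceiling. Met.
  (b) Halloran Trading resides in Mermere. Satisfied.
  (c) The corporate defendant(s) are organised in Dunley, Ulria, not Mermere; the property lies in Morston, not Mermere — every alternative fails. However, Halloran Trading resides in Mermere, so the 'unless' proviso supplies this condition. Met.
  (d) Halloran Trading has its principal place of business in Mermere. The exception is not triggered, since the amount in controversy is USD 109,500, above the USD 10,000 ceiling. Met.
  → The court has jurisdiction.
The Mermere District Court:
  (a) No such written consent has been filed. But the claim is a property claim, and the 'unless' clause therefore excuses the requirement. Condition met.
  (b) The plaintiff resides in Dunley, which is not Mermere. Met.
  (c) The amount in controversy is 109,500 dollars, which meets the 25,000 dollars floor, so one alternative holds. Condition met.
  (d) The corporate defendant(s) are organised in Dunley, Ulria, not Mermere; the claim is a property claim, not an employment claim — no alternative holds. Condition not met.
  → Not every requirement is met — no jurisdiction.
The Circuit Court of Dunley:
  (a) The claim is a property claim, not a contract claim. The exception is not triggered, since the defendants reside as follows — Halloran Trading in Mermere, Lindqvist Maritime in Ulria, Marchetti Works in Mermere — not all in Dunley. Met.
  (b) No defendant resides in Dunley (they reside in Mermere, Ulria, Mermere). Fails.
  (c) The plaintiff resides in Dunley — that alternative is enough. Condition met.
  (d) The amount in controversy is 109,500 dollars, within the USD 250,000 ceiling, which satisfies one of the alternatives. Condition met.
  (e) The amount in controversy is $109,500, which meets the 50,000 dollars floor, so one alternative holds. Satisfied.
  → Not every requirement is met — no jurisdiction.
The Provincial Court of Mermere:
  (a) The claim is a property claim, not a tort claim, so this disjunct is met. Met.
  (b) Halloran Trading has its principal place of business in Mermere, so one alternative holds. Satisfied.
  (c) The amount in controversy is USD 109,500, which meets the USD 5,000 floor, which satisfies one of the alternatives. Condition met.
  (d) No party resides in Morston; the amount in controversy is $109,500, above the 102,500 dollars ceiling — every alternative fails. Not met.
  (e) Halloran Trading resides in Mermere — that alternative is enough. Satisfied.
  → The court lacks jurisdiction.
Courts with jurisdiction: the Mermere Court of Common Pleas — 1 in total.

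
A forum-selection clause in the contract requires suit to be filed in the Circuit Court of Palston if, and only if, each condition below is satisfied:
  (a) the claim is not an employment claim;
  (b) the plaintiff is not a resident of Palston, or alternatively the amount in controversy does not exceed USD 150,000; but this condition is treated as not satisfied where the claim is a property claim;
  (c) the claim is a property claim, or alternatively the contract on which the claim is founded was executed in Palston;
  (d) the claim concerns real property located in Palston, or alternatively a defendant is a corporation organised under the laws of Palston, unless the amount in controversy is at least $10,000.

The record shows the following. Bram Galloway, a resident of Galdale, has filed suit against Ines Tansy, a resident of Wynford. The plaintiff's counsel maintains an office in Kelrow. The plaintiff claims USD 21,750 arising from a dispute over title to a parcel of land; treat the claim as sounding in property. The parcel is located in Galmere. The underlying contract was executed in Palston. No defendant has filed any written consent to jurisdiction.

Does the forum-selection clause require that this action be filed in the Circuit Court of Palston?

The Circuit Court of Palston:
  (a) The claim is a property claim, not an employment claim. Met.
  (b) The plaintiff resides in Galdale, which is not Palston, so this disjunct is met. But the carve-out bites: the claim is a property claim. Condition not met.
  (c) The claim is a property claim — that alternative is enough. Satisfied.
  (d) The property lies in Galmere, not Palston; no defendant is a corporation — every alternative fails. But the amount in controversy is $21,750, which meets the 10,000 dollars floor, and the 'unless' clause therefore excuses the requirement. Met.
  → The clause does not apply.

No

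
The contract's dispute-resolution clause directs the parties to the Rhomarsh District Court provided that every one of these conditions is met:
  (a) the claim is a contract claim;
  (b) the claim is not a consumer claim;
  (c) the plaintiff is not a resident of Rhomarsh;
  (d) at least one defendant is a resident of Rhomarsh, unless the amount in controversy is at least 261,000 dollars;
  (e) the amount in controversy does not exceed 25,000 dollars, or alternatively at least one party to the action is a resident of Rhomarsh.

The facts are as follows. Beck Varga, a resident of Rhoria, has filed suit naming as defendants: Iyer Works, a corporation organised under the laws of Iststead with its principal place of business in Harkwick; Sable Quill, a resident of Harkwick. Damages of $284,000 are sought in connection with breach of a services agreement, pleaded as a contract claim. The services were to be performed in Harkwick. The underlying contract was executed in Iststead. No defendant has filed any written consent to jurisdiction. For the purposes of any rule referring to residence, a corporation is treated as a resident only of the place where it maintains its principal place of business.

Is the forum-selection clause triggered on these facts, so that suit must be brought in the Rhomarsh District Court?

No

The Rhomarsh District Court:
  (a) The claim is a contract claim. Condition met.
  (b) The claim is a contract claim, not a consumer claim. Met.
  (c) The plaintiff resides in Rhoria, which is not Rhomarsh. Condition met.
  (d) No defendant resides in Rhomarsh (they reside in Harkwick, Harkwick). The proviso rescues it, though: the amount in controversy is 284,000 dollars, which meets the 261,000 dollars floor. Condition met.
  (e) The amount in controversy is USD 284,000, above the 25,000 dollars ceiling; no party resides in Rhomarsh — no alternative holds. Condition not met.
  → The clause does not apply.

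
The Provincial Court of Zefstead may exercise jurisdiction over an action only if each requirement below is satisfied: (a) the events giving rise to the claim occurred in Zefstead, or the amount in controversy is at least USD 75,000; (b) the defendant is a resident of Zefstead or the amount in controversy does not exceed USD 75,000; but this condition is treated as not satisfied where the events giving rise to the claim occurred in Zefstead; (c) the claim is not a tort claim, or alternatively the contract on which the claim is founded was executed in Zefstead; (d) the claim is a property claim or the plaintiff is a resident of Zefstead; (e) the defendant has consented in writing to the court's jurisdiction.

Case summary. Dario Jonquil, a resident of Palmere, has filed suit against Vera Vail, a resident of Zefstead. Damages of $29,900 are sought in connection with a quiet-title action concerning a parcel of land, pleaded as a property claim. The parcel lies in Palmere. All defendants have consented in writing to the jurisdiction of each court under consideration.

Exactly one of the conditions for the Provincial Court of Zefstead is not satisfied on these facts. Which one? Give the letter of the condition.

The Provincial Court of Zefstead:
  (a) The operative events occurred in Palmere, not Zefstead; the amount in controversy is $29,900, below the 75,000 dollars floor — every alternative fails. Fails.
  (b) The defendant resides in Zefstead, which satisfies one of the alternatives. And the carve-out is inapplicable — the operative events occurred in Palmere, not Zefstead. Satisfied.
  (c) The claim is a property claim, not a tort claim, which satisfies one of the alternatives. Satisfied.
  (d) The claim is a property claim, so one alternative holds. Satisfied.
  (e) Every defendant has filed written consent. Met.
Only condition (a) fails.

(a)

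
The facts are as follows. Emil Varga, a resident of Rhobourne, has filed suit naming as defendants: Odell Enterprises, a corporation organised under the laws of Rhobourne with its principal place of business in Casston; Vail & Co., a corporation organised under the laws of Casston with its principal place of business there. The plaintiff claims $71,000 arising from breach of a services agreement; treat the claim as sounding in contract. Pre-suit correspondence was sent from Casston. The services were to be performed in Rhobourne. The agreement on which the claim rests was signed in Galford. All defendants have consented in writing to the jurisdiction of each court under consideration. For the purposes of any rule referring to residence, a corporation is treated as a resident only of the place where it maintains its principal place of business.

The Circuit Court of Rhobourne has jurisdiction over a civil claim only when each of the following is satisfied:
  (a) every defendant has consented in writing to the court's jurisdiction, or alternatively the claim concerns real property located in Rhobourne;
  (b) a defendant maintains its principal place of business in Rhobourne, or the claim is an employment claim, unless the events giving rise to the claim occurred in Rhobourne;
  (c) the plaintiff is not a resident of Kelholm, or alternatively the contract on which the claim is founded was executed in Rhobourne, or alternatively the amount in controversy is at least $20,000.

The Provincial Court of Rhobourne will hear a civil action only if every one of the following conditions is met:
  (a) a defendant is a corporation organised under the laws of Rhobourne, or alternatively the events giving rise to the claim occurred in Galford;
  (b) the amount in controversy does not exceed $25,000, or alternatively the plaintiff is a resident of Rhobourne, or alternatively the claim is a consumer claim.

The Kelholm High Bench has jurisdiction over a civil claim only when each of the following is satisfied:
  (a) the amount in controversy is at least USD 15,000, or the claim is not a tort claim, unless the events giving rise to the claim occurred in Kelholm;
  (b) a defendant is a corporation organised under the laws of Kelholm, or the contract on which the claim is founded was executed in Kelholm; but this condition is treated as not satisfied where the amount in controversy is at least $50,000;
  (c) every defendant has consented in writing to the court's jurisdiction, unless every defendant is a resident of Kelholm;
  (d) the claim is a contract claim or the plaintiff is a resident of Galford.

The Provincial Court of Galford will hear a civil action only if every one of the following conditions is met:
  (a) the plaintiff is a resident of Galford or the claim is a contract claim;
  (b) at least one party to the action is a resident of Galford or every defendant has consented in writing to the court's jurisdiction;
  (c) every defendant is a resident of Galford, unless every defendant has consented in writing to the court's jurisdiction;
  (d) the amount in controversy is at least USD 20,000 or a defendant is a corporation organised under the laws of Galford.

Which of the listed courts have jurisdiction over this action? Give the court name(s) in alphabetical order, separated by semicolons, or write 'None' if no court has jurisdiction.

the Circuit Court of Rhobourne; the Provincial Court of Galford; the Provincial Court of Rhobourne

The Circuit Court of Rhobourne:
  (a) Every defendant has filed written consent, so this disjunct is met. Condition met.
  (b) The corporate defendant(s) have their principal place of business in Casston, not Rhobourne; the claim is a contract claim, not an employment claim — none of the alternatives is met. The proviso rescues it, though: the operative events occurred in Rhobourne. Met.
  (c) The plaintiff resides in Rhobourne, which is not Kelholm, so this disjunct is met. Met.
  → Jurisdiction lies.
The Provincial Court of Rhobourne:
  (a) Odell Enterprises is organised under the laws of Rhobourne, so this disjunct is met. Met.
  (b) The plaintiff resides in Rhobourne, so one alternative holds. Satisfied.
  → Every requirement is satisfied — jurisdiction.
The Kelholm High Bench:
  (a) The amount in controversy is $71,000, which meets the 15,000 dollars floor, so one alternative holds. Met.
  (b) The corporate defendant(s) are organised in Casston, Rhobourne, not Kelholm; the contract was executed in Galford, not Kelholm — none of the alternatives is met. Not satisfied.
  (c) Every defendant has filed written consent. Satisfied.
  (d) The claim is a contract claim, so one alternative holds. Satisfied.
  → At least one condition fails; no jurisdiction.
The Provincial Court of Galford:
  (a) The claim is a contract claim — that alternative is enough. Condition met.
  (b) Every defendant has filed written consent, which satisfies one of the alternatives. Condition met.
  (c) The defendants reside as follows — Odell Enterprises in Casston, Vail & Co. in Casston — not all in Galford. However, every defendant has filed written consent, so the 'unless' proviso supplies this condition. Condition met.
  (d) The amount in controversy is $71,000, which meets the 20,000 dollars floor — that alternative is enough. Satisfied.
  → The court has jurisdiction.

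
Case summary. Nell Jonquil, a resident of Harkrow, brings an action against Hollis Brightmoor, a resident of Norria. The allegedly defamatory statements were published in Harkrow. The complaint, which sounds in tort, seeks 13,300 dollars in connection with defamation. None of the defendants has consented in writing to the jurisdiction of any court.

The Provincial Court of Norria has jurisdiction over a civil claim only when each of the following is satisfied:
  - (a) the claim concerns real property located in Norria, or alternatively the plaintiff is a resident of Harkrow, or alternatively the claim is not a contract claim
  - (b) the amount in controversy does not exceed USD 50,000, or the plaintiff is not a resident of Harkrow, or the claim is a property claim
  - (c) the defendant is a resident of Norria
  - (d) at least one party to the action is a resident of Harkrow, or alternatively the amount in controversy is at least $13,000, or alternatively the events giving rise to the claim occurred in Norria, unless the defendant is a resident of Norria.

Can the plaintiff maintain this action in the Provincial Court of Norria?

Yes

The Provincial Court of Norria:
  (a) The plaintiff resides in Harkrow, so one alternative holds. Satisfied.
  (b) The amount in controversy is 13,300 dollars, within the $50,000 ceiling, so this disjunct is met. Satisfied.
  (c) The defendant resides in Norria. Satisfied.
  (d) Nell Jonquil resides in Harkrow, so one alternative holds. Satisfied.
  → Every requirement is satisfied — jurisdiction.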